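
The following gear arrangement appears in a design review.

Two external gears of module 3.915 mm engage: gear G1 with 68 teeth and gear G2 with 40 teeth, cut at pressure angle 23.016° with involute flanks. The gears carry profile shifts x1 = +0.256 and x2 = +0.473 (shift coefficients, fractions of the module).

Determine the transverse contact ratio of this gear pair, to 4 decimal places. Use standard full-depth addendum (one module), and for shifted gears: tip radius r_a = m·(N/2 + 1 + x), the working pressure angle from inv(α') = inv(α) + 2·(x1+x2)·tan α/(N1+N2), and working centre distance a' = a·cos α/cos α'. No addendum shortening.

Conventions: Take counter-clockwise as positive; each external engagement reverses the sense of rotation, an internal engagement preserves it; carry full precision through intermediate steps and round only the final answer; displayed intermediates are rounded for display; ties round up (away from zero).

single-mesh involute tooth geometry (68T engaging 40T at module 3.915)
base radii: r_b1 = 122.513872, r_b2 = 72.066984
tip radii: r_a1 = 138.027240, r_a2 = 84.066795
inv(α') = inv(23.016°) + 2·(+0.256+0.473)·tan α/(68+40) = 0.02883430  ⇒  α' = 24.69513°
a' = a·cos α / cos α' = 211.4100·cos 23.016°/cos 24.69513° = 214.167855
action lengths: √(r_a1²−r_b1²) = 63.575704, √(r_a2²−r_b2²) = 43.284823
base pitch p_b = π·m·cos α = 11.320255
CR = (63.575704 + 43.284823 − 214.167855·sin 24.69513°)/11.320255 = 1.535599
contact ratio ≈ 1.5356

1.5356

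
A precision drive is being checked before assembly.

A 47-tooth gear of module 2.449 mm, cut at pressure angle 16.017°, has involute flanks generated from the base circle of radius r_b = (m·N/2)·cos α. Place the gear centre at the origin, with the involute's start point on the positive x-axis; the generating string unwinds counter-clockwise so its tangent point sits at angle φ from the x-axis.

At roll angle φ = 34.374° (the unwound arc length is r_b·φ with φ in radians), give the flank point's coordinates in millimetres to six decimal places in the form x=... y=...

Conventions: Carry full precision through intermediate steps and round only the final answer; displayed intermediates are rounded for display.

x=64.394429 y=3.840163

topology: single-mesh involute geometry — m = 2.449, N = 47
pitch radius r_p = m·N/2 = 2.449·47/2 = 57.551500
base radius r_b = r_p·cos α = 57.551500·cos 16.017° = 55.317343
roll angle φ = 34.374° = 0.59993948 rad
x = r_b·(cos φ + φ·sin φ) = 64.394429
y = r_b·(sin φ − φ·cos φ) = 3.840163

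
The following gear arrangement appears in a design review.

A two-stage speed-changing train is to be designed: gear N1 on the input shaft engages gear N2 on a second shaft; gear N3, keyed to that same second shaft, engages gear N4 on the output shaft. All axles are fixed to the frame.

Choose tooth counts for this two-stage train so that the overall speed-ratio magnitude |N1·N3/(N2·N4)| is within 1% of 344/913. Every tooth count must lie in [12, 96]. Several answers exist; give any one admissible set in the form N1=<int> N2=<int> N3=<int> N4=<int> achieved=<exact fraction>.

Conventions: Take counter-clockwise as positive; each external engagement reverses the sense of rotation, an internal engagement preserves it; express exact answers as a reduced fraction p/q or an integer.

design class (target 344/913): fixed-axis compound train
target = 344/913 in lowest terms: an exact hit needs N1·N3 = k·344 and N2·N4 = k·913 for one integer k, every count in [12, 96]; additionally prefer no 1:1 stage (N1 ≠ N2, N3 ≠ N4)
k = 1: no 1:1-free in-range split of k·344 and k·913 into factor pairs; take k = 2
k = 2: N1·N3 = 688 = 16·43, N2·N4 = 1826 = 22·83
achieved = 16·43/(22·83) = 344/913; |achieved − target| = 0 ≤ 86/22825 ✓

N1=16 N2=22 N3=43 N4=83 achieved=344/913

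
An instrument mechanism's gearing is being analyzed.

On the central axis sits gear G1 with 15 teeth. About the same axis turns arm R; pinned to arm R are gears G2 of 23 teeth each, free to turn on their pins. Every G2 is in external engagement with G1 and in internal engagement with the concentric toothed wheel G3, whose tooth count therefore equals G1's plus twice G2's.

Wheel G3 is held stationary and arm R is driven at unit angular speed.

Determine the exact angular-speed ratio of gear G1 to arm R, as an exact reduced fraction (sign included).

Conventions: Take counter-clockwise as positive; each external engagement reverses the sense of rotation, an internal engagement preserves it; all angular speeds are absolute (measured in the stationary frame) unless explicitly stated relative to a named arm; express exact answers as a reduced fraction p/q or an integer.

76/15

planetary set (15T centre, 23T on arm, 61T internal) — Willis relation
ring teeth: 15 + 2·23 = 61
15(ω_sun−ω_arm) = −61(ω_ring−ω_arm),  ω_ring = 0, ω_arm = 1
ω_sun = 1 − (61/15)(0−1) = 76/15
ω_out/ω_in = 76/15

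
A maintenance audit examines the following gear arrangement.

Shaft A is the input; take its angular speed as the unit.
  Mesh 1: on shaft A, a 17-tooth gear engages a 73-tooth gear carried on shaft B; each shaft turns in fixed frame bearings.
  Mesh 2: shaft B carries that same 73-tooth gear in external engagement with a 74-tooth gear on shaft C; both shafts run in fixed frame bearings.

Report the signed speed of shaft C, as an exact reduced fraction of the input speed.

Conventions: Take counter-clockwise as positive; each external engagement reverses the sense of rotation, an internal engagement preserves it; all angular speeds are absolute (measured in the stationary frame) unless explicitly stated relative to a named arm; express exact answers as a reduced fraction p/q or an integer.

17/74

2-mesh fixed-axis compound train (all bearings frame-fixed)
mesh 1 [17T→73T]: |ω|/ω_in = 1×17/73 = 17/73, sense flips to −
mesh 2 [73T→74T]: |ω|/ω_in = (17/73)×73/74 = 17/74, sense flips to +
signed output speed (× input speed) = 17/74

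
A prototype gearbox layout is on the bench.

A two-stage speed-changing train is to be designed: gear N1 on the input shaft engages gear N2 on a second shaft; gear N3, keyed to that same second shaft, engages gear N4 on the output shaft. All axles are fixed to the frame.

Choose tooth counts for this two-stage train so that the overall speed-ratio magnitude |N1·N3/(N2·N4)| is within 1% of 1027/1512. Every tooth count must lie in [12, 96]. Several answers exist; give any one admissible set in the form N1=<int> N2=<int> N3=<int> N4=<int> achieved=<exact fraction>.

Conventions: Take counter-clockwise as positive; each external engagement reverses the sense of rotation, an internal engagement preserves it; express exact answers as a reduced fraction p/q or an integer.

2-stage fixed-axis compound train for ratio 1027/1512
target = 1027/1512 in lowest terms: an exact hit needs N1·N3 = k·1027 and N2·N4 = k·1512 for one integer k, every count in [12, 96]; additionally prefer no 1:1 stage (N1 ≠ N2, N3 ≠ N4)
k = 1: N1·N3 = 1027 = 13·79, N2·N4 = 1512 = 18·84
achieved = 13·79/(18·84) = 1027/1512; |achieved − target| = 0 ≤ 1027/151200 ✓

N1=13 N2=18 N3=79 N4=84 achieved=1027/1512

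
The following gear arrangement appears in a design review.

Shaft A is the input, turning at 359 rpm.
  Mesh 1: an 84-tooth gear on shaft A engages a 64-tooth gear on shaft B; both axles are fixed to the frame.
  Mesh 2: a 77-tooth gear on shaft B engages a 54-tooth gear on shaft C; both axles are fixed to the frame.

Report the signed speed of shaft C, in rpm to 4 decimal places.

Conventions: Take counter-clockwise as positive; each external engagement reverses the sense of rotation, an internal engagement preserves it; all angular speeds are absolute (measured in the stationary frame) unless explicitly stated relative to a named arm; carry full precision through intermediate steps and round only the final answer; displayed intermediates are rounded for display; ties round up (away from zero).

2-mesh fixed-axis compound train (all bearings frame-fixed)
mesh 1 [84T→64T]: ω = 359.0000×84/64 = 471.1875 rpm, sense flips to −
mesh 2 [77T→54T]: ω = 471.1875×77/54 = 671.8785 rpm, sense flips to +
signed output speed = +671.8785 rpm

+671.8785 rpm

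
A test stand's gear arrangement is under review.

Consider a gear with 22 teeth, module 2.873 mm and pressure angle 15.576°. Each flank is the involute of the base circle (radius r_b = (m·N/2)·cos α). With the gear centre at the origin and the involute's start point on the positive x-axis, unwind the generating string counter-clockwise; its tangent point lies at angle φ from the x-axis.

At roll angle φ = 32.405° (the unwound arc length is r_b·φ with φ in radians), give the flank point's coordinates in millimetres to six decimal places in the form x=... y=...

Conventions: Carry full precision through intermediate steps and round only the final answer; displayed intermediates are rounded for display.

single-mesh involute tooth geometry (22T wheel at module 2.873)
pitch radius r_p = m·N/2 = 2.873·22/2 = 31.603000
base radius r_b = r_p·cos α = 31.603000·cos 15.576° = 30.442384
roll angle φ = 32.405° = 0.56557394 rad
x = r_b·(cos φ + φ·sin φ) = 34.928754
y = r_b·(sin φ − φ·cos φ) = 1.777745

x=34.928754 y=1.777745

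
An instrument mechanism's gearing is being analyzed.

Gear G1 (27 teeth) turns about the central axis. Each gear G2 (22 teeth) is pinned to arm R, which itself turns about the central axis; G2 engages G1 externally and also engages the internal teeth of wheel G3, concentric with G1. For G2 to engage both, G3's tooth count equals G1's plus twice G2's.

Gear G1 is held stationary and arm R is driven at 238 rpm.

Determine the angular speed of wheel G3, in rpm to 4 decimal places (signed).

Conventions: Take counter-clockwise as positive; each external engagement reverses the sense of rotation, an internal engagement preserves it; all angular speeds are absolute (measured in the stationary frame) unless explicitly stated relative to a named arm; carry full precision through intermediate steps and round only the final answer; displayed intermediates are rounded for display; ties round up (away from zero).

+328.5070 rpm

class = planetary set [G3 = 27+2·22 = 71; Willis about the carrier]
normalise by the input: solve with ω_arm = 1, then scale by 238 rpm
ring teeth: 27 + 2·22 = 71
27(ω_sun−ω_arm) = −71(ω_ring−ω_arm),  ω_sun = 0, ω_arm = 1
ω_ring = 1 − (27/71)(0−1) = 98/71
scale: ω_ring = 98/71 × 238 rpm = +328.5070 rpm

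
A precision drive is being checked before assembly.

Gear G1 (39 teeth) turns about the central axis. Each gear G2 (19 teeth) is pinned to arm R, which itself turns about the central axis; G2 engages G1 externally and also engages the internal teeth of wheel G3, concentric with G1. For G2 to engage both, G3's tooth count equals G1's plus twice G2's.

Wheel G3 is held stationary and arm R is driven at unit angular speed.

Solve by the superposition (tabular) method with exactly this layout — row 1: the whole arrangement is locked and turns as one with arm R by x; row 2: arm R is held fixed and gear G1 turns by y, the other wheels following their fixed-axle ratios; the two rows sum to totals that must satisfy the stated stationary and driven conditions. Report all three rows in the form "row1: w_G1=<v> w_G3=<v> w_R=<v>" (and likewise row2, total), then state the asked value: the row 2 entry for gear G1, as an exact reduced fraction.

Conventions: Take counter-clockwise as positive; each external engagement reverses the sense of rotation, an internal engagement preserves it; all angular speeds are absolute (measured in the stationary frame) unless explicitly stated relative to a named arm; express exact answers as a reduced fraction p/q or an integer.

recognized (axles ride arm R): planetary set, 39/19/77 teeth
row 1 (train locked, turned with arm): all members turn x
superposition row 2 [arm held]: sun y, ring −(39/77)·y, arm 0
boundary: total ω_ring = x − (39/77)·y = 0 and total ω_arm = x = 1  ⇒  y = 77/39, x = 1
row 2 ring = −(39/77)·77/39 = -1
totals (row 1 + row 2): sun 1 + 77/39 = 116/39, ring 1 + (-1) = 0, arm 1 + 0 = 1
asked cell (row2, sun) = 77/39

row1: w_G1=1 w_G3=1 w_R=1
row2: w_G1=77/39 w_G3=-1 w_R=0
total: w_G1=116/39 w_G3=0 w_R=1
asked value: 77/39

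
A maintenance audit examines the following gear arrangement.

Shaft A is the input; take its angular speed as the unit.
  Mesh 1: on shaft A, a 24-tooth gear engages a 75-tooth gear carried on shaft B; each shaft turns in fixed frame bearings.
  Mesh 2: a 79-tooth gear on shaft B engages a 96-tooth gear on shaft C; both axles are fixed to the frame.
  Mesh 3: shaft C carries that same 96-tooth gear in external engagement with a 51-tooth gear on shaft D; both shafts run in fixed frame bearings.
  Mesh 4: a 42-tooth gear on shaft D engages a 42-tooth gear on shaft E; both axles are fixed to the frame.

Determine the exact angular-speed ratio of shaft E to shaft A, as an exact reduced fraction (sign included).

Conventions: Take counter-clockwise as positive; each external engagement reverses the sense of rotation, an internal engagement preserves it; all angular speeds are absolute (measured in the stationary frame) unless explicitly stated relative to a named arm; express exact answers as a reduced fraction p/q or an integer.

632/1275

class = fixed-axis compound train [4 meshes; 4 ratios multiply, 4 sense flips]
mesh 1 [24T→75T]: running ratio 8/25, sense −
mesh 2 [79T→96T]: running ratio 79/300, sense +
mesh 3 [96T→51T]: running ratio 632/1275, sense −
mesh 4 [42T→42T]: running ratio 632/1275, sense +
ω_out/ω_in = 632/1275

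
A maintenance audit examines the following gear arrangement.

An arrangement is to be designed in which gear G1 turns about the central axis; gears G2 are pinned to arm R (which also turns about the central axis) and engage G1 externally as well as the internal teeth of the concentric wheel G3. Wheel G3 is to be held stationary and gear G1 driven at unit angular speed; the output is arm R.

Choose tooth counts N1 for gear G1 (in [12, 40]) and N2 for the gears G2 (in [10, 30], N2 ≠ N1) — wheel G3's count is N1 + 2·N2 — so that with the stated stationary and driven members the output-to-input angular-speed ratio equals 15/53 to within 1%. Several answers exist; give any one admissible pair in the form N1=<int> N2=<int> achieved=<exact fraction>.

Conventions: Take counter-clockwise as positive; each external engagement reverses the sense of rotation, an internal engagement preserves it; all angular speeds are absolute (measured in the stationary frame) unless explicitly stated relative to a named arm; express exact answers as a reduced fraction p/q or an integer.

N1=30 N2=23 achieved=15/53

topology: planetary set — design target 15/53, arm = carrier (Willis)
Willis with ω_ring = 0: ω_arm/ω_sun = N1/(N1+N3); set equal to 15/53  ⇒  N3/N1 = 1/(15/53) − 1 = 38/15
N3 = N1 + 2·N2  ⇒  N2/N1 = (N3/N1 − 1)/2 = (38/15 − 1)/2 = 23/30
smallest multiple with N1 ≥ 12 and N2 ≥ 10: k = 1  ⇒  N1 = 1·30 = 30, N2 = 1·23 = 23 (N1 ≤ 40, N2 ≤ 30, N2 ≠ N1 ✓), N3 = 30 + 2·23 = 76
check: N1/(N1+N3) with N1 = 30, N3 = 76 gives 15/53; |achieved − target| = 0 ≤ 3/1060 ✓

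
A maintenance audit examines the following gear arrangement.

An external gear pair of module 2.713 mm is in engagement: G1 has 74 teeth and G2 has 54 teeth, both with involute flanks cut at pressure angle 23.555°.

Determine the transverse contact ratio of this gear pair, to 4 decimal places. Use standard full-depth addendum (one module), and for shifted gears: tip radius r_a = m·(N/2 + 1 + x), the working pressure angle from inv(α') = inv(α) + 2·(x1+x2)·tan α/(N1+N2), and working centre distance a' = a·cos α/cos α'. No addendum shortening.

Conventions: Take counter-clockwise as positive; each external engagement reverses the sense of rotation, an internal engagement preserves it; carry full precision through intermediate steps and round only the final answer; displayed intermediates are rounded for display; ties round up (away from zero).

single-mesh involute tooth geometry (74T engaging 54T at module 2.713)
base radii: r_b1 = 92.016942, r_b2 = 67.147498
tip radii: r_a1 = 103.094000, r_a2 = 75.964000
no profile shift: α' = α, a' = a
action lengths: √(r_a1²−r_b1²) = 46.489302, √(r_a2²−r_b2²) = 35.521019
base pitch p_b = π·m·cos α = 7.812966
CR = (46.489302 + 35.521019 − 173.632000·sin 23.55500°)/7.812966 = 1.615507
contact ratio ≈ 1.6155

1.6155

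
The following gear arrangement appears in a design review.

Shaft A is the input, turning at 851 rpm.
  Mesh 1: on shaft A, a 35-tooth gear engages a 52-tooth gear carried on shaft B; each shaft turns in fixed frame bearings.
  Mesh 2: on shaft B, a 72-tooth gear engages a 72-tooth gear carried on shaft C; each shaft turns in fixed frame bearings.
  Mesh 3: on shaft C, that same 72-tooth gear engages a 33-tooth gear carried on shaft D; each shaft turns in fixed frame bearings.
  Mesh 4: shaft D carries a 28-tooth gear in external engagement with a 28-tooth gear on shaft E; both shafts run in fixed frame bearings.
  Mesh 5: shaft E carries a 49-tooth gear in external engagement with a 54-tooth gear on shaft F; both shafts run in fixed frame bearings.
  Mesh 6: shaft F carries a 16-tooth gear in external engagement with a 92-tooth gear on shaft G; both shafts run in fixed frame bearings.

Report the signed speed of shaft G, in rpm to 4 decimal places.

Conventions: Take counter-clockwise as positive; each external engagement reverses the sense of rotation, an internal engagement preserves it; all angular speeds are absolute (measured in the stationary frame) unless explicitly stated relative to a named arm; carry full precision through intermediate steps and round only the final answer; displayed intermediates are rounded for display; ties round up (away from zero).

+197.2183 rpm

class = fixed-axis compound train [6 meshes; 6 ratios multiply, 6 sense flips]
mesh 1 [35T→52T]: ω = 851.0000×35/52 = 572.7885 rpm, sense flips to −
mesh 2 [72T→72T]: ω = 572.7885×72/72 = 572.7885 rpm, sense flips to +
mesh 3 [72T→33T]: ω = 572.7885×72/33 = 1249.7203 rpm, sense flips to −
mesh 4 [28T→28T]: ω = 1249.7203×28/28 = 1249.7203 rpm, sense flips to +
mesh 5 [49T→54T]: ω = 1249.7203×49/54 = 1134.0054 rpm, sense flips to −
mesh 6 [16T→92T]: ω = 1134.0054×16/92 = 197.2183 rpm, sense flips to +
signed output speed = +197.2183 rpm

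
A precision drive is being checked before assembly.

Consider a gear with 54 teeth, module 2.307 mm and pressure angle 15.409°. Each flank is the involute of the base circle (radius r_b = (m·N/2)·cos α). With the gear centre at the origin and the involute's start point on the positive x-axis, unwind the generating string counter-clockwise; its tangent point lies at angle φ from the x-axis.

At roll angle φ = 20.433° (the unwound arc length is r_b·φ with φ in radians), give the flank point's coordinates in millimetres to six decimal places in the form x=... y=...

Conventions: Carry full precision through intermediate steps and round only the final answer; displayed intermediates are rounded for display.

topology: single-mesh involute geometry — m = 2.307, N = 54
pitch radius r_p = m·N/2 = 2.307·54/2 = 62.289000
base radius r_b = r_p·cos α = 62.289000·cos 15.409° = 60.049940
roll angle φ = 20.433° = 0.35662313 rad
x = r_b·(cos φ + φ·sin φ) = 63.747960
y = r_b·(sin φ − φ·cos φ) = 0.896368

x=63.747960 y=0.896368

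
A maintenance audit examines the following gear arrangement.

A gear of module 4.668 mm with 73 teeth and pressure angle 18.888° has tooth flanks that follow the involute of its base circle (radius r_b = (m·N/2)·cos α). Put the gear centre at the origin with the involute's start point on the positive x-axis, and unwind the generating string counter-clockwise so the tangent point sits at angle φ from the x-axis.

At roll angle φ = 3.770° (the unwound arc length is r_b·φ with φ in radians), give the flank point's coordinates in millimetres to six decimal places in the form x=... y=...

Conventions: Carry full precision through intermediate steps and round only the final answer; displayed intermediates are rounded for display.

recognized (one wheel, involute flank): single-mesh tooth geometry, m = 4.668, N = 73
pitch radius r_p = m·N/2 = 4.668·73/2 = 170.382000
base radius r_b = r_p·cos α = 170.382000·cos 18.888° = 161.207471
roll angle φ = 3.770° = 0.06579891 rad
x = r_b·(cos φ + φ·sin φ) = 161.556067
y = r_b·(sin φ − φ·cos φ) = 0.015301

x=161.556067 y=0.015301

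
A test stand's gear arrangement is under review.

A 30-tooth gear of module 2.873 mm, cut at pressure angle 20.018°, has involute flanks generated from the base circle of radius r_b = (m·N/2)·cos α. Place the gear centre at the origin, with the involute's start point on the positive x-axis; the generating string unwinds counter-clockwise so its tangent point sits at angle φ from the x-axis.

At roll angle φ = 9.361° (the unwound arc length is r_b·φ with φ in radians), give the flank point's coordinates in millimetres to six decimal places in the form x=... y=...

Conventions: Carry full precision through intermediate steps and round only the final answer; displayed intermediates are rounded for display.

x=41.028241 y=0.058706

single-mesh involute tooth geometry (30T wheel at module 2.873)
pitch radius r_p = m·N/2 = 2.873·30/2 = 43.095000
base radius r_b = r_p·cos α = 43.095000·cos 20.018° = 40.491421
roll angle φ = 9.361° = 0.16338027 rad
x = r_b·(cos φ + φ·sin φ) = 41.028241
y = r_b·(sin φ − φ·cos φ) = 0.058706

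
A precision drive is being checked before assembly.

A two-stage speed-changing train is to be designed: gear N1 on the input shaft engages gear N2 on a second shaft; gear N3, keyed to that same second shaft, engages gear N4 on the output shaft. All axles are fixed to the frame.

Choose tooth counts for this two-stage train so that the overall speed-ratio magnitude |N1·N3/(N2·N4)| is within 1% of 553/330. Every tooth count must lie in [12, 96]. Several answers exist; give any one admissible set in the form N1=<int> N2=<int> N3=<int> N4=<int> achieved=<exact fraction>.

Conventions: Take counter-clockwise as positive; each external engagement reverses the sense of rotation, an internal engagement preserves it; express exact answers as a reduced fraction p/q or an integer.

N1=14 N2=12 N3=79 N4=55 achieved=553/330

topology: fixed-axis compound train — 2 stages, target 553/330
target = 553/330 in lowest terms: an exact hit needs N1·N3 = k·553 and N2·N4 = k·330 for one integer k, every count in [12, 96]; additionally prefer no 1:1 stage (N1 ≠ N2, N3 ≠ N4)
k = 1: no 1:1-free in-range split of k·553 and k·330 into factor pairs; take k = 2
k = 2: N1·N3 = 1106 = 14·79, N2·N4 = 660 = 12·55
achieved = 14·79/(12·55) = 553/330; |achieved − target| = 0 ≤ 553/33000 ✓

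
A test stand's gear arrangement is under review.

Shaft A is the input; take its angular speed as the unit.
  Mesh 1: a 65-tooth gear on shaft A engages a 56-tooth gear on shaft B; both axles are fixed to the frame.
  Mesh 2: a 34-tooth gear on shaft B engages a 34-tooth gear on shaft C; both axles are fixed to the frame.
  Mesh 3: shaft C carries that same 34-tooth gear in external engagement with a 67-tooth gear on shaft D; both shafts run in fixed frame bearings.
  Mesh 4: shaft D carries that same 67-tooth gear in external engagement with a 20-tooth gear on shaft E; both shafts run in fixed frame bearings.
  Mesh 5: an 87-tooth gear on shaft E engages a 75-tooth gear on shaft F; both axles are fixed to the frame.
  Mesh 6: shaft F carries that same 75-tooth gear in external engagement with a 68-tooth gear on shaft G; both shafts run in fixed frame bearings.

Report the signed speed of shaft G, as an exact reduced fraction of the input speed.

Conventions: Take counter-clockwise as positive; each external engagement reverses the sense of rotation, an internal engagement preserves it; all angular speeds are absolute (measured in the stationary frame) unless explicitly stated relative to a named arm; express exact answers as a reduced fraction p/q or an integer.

6-mesh fixed-axis compound train (all bearings frame-fixed)
mesh 1 [65T→56T]: |ω|/ω_in = 1×65/56 = 65/56, sense flips to −
mesh 2 [34T→34T]: |ω|/ω_in = (65/56)×34/34 = 65/56, sense flips to +
mesh 3 [34T→67T]: |ω|/ω_in = (65/56)×34/67 = 1105/1876, sense flips to −
mesh 4 [67T→20T]: |ω|/ω_in = (1105/1876)×67/20 = 221/112, sense flips to +
mesh 5 [87T→75T]: |ω|/ω_in = (221/112)×87/75 = 6409/2800, sense flips to −
mesh 6 [75T→68T]: |ω|/ω_in = (6409/2800)×75/68 = 1131/448, sense flips to +
signed output speed (× input speed) = 1131/448

1131/448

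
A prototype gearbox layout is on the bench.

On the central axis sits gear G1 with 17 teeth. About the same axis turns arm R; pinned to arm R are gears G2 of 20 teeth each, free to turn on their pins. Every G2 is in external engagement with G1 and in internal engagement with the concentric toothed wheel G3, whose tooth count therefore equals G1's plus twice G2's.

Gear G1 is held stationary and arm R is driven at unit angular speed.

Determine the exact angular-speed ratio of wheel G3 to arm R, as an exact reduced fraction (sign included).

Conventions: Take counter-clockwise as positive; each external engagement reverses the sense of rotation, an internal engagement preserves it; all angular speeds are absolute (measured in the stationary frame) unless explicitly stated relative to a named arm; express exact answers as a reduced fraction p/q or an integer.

74/57

topology: planetary set — G1 17T / G2 20T / G3 57T, arm = carrier (Willis)
ring teeth: 17 + 2·20 = 57
17(ω_sun−ω_arm) = −57(ω_ring−ω_arm),  ω_sun = 0, ω_arm = 1
ω_ring = 1 − (17/57)(0−1) = 74/57
ω_out/ω_in = 74/57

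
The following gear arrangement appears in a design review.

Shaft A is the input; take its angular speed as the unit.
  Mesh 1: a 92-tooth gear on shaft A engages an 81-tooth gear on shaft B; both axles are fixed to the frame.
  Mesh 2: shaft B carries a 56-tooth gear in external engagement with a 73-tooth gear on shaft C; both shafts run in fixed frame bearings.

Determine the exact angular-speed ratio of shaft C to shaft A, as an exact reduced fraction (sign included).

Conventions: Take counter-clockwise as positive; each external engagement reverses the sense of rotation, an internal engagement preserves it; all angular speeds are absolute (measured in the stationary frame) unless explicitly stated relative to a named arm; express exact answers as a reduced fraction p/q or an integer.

class = fixed-axis compound train [2 meshes; 2 ratios multiply, 2 sense flips]
mesh 1 [92T→81T]: running ratio 92/81, sense −
mesh 2 [56T→73T]: running ratio 5152/5913, sense +
ω_out/ω_in = 5152/5913

5152/5913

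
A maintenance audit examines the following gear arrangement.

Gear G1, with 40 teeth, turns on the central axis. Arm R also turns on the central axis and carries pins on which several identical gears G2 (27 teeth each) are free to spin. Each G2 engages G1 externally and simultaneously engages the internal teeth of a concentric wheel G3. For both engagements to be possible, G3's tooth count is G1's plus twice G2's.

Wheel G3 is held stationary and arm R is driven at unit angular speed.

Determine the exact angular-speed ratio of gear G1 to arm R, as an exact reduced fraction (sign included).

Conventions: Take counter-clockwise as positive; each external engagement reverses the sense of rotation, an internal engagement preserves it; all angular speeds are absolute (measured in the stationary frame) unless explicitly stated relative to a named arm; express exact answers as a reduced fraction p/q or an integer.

67/20

class = planetary set [G3 = 40+2·27 = 94; Willis about the carrier]
ring teeth: 40 + 2·27 = 94
40(ω_sun−ω_arm) = −94(ω_ring−ω_arm),  ω_ring = 0, ω_arm = 1
ω_sun = 1 − (94/40)(0−1) = 67/20
ω_out/ω_in = 67/20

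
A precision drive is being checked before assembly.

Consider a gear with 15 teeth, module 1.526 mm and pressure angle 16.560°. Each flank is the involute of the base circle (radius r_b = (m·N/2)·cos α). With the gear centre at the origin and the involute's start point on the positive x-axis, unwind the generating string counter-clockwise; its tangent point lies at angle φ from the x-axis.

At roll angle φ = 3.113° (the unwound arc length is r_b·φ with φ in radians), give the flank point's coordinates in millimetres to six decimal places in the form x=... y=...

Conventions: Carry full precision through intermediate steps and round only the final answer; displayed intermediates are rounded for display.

x=10.986462 y=0.000586

topology: single-mesh involute geometry — m = 1.526, N = 15
pitch radius r_p = m·N/2 = 1.526·15/2 = 11.445000
base radius r_b = r_p·cos α = 11.445000·cos 16.560° = 10.970282
roll angle φ = 3.113° = 0.05433210 rad
x = r_b·(cos φ + φ·sin φ) = 10.986462
y = r_b·(sin φ − φ·cos φ) = 0.000586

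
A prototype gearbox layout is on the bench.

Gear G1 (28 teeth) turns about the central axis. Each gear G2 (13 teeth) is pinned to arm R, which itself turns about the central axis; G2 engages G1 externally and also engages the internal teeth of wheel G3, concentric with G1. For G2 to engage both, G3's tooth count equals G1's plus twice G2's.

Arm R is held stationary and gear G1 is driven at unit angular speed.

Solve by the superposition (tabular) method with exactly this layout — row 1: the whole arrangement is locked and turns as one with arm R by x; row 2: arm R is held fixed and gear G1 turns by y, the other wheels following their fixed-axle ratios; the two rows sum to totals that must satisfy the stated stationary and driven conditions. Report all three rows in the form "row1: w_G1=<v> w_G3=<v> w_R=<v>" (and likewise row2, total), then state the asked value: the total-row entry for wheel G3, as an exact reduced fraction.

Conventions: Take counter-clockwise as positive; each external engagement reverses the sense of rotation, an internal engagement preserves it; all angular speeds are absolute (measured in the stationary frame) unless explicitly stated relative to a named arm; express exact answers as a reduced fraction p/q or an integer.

topology: planetary set — G1 28T / G2 13T / G3 54T, arm = carrier (Willis)
superposition row 1 [locked train]: every member turns x
superposition row 2 [arm held]: sun y, ring −(28/54)·y, arm 0
boundary: total ω_arm = x = 0 and total ω_sun = x + y = 1  ⇒  y = 1, x = 0
row 2 ring = −(28/54)·1 = -14/27
totals (row 1 + row 2): sun 0 + 1 = 1, ring 0 + (-14/27) = -14/27, arm 0 + 0 = 0
asked cell (total, ring) = -14/27

row1: w_G1=0 w_G3=0 w_R=0
row2: w_G1=1 w_G3=-14/27 w_R=0
total: w_G1=1 w_G3=-14/27 w_R=0
asked value: -14/27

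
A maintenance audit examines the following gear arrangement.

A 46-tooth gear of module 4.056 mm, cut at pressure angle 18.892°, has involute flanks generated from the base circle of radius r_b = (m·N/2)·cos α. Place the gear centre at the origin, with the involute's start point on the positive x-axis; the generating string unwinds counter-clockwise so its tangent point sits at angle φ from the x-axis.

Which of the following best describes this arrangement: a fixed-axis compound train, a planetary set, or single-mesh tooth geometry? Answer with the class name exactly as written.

single-mesh involute tooth geometry (46T wheel at module 4.056)
classification: single-mesh tooth geometry

single-mesh tooth geometry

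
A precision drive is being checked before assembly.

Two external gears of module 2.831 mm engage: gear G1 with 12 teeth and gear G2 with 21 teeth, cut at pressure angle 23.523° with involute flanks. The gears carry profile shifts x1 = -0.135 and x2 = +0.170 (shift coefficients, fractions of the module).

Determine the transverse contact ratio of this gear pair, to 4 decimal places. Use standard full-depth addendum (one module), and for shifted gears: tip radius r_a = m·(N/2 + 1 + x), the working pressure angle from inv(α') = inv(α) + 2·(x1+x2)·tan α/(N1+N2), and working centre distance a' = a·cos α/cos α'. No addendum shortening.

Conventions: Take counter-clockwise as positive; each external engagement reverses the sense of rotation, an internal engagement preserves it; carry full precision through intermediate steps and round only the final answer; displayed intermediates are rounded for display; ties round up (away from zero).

1.3990

recognized (one external pair, fixed centres): single-mesh tooth geometry, m = 2.831, N1 = 12, N2 = 21
base radii: r_b1 = 15.574462, r_b2 = 27.255309
tip radii: r_a1 = 19.434815, r_a2 = 33.037770
inv(α') = inv(23.523°) + 2·(-0.135+0.170)·tan α/(12+21) = 0.02565932  ⇒  α' = 23.79857°
a' = a·cos α / cos α' = 46.7115·cos 23.523°/cos 23.79857° = 46.810040
action lengths: √(r_a1²−r_b1²) = 11.625324, √(r_a2²−r_b2²) = 18.671968
base pitch p_b = π·m·cos α = 8.154769
CR = (11.625324 + 18.671968 − 46.810040·sin 23.79857°)/8.154769 = 1.398984
contact ratio ≈ 1.3990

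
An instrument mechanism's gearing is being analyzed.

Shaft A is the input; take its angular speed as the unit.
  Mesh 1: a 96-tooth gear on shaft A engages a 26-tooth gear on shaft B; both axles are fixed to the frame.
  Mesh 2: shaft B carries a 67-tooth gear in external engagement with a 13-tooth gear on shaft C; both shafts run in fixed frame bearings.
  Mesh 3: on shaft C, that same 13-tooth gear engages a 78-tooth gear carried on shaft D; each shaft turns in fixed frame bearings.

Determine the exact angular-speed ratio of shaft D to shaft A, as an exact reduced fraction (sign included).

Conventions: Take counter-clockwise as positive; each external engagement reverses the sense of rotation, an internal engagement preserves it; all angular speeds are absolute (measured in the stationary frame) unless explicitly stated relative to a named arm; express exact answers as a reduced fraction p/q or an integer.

class = fixed-axis compound train [3 meshes; 3 ratios multiply, 3 sense flips]
mesh 1 [96T→26T]: running ratio 48/13, sense −
mesh 2 [67T→13T]: running ratio 3216/169, sense +
mesh 3 [13T→78T]: running ratio 536/169, sense −
ω_out/ω_in = -536/169

-536/169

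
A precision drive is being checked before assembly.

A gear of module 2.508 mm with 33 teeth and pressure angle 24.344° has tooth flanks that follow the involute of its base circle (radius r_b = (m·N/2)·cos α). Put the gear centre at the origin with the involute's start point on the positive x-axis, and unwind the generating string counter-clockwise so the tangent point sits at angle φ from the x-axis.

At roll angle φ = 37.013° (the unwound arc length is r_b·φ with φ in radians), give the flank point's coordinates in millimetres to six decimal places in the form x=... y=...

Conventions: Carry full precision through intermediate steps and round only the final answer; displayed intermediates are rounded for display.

x=44.767606 y=3.248717

topology: single-mesh involute geometry — m = 2.508, N = 33
pitch radius r_p = m·N/2 = 2.508·33/2 = 41.382000
base radius r_b = r_p·cos α = 41.382000·cos 24.344° = 37.702602
roll angle φ = 37.013° = 0.64599872 rad
x = r_b·(cos φ + φ·sin φ) = 44.767606
y = r_b·(sin φ − φ·cos φ) = 3.248717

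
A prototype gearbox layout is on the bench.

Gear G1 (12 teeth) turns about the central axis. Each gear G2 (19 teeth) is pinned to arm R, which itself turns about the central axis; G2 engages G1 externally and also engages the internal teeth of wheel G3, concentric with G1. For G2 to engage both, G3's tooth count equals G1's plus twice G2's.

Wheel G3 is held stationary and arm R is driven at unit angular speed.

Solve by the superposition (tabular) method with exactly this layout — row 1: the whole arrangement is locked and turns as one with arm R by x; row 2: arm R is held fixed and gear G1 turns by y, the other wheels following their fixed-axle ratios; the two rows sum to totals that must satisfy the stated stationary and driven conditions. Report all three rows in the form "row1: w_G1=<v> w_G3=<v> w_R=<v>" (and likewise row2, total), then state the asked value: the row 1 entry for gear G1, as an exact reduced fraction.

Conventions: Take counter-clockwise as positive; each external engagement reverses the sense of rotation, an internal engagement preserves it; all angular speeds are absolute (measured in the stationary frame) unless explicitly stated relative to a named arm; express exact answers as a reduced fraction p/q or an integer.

class = planetary set [G3 = 12+2·19 = 50; Willis about the carrier]
row 1 (train locked, turned with arm): all members turn x
superposition row 2 [arm held]: sun y, ring −(12/50)·y, arm 0
boundary: total ω_ring = x − (12/50)·y = 0 and total ω_arm = x = 1  ⇒  y = 25/6, x = 1
row 2 ring = −(12/50)·25/6 = -1
totals (row 1 + row 2): sun 1 + 25/6 = 31/6, ring 1 + (-1) = 0, arm 1 + 0 = 1
asked cell (row1, sun) = 1

row1: w_G1=1 w_G3=1 w_R=1
row2: w_G1=25/6 w_G3=-1 w_R=0
total: w_G1=31/6 w_G3=0 w_R=1
asked value: 1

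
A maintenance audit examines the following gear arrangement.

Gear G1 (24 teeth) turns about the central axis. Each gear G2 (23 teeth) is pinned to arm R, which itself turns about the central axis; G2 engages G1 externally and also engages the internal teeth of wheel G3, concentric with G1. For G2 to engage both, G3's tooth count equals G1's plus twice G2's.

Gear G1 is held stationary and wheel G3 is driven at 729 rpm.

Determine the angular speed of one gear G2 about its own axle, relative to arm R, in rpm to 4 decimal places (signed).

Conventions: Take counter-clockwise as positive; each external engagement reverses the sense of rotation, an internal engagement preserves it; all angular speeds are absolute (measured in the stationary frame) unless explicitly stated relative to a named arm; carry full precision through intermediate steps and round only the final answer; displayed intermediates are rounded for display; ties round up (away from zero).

planetary set (24T centre, 23T on arm, 70T internal) — Willis relation
normalise by the input: solve with ω_ring = 1, then scale by 729 rpm
ring teeth: 24 + 2·23 = 70
24(ω_sun−ω_arm) = −70(ω_ring−ω_arm),  ω_sun = 0, ω_ring = 1
24(0−ω_arm) = −70(1−ω_arm)  ⇒  94·ω_arm = 70  ⇒  ω_arm = 35/47
sun–planet mesh: 24·(0−35/47) = −23·(ω_p−ω_arm)  ⇒  ω_p−ω_arm = 840/1081
scale: ω_p−ω_arm = 840/1081 × 729 rpm = +566.4755 rpm

+566.4755 rpm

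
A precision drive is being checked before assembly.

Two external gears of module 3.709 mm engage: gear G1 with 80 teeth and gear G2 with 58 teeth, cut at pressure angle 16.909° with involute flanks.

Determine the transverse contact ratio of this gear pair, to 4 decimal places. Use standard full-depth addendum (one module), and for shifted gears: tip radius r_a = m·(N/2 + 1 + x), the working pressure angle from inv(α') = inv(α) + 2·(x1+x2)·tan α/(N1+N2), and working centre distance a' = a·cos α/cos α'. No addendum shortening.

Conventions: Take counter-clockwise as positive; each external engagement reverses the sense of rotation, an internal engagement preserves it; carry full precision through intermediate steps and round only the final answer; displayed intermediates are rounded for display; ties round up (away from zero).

single-mesh involute tooth geometry (80T engaging 58T at module 3.709)
base radii: r_b1 = 141.946087, r_b2 = 102.910913
tip radii: r_a1 = 152.069000, r_a2 = 111.270000
no profile shift: α' = α, a' = a
action lengths: √(r_a1²−r_b1²) = 54.555377, √(r_a2²−r_b2²) = 42.312609
base pitch p_b = π·m·cos α = 11.148420
CR = (54.555377 + 42.312609 − 255.921000·sin 16.90900°)/11.148420 = 2.012189
contact ratio ≈ 2.0122

2.0122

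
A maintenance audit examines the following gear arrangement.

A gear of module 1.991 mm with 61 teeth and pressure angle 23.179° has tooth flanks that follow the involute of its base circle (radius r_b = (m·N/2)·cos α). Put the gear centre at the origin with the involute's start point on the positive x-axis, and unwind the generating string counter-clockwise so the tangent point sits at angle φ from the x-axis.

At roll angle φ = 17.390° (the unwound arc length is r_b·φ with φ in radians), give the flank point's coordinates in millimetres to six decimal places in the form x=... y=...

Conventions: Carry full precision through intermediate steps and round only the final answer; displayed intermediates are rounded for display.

x=58.336044 y=0.515492

topology: single-mesh involute geometry — m = 1.991, N = 61
pitch radius r_p = m·N/2 = 1.991·61/2 = 60.725500
base radius r_b = r_p·cos α = 60.725500·cos 23.179° = 55.823717
roll angle φ = 17.390° = 0.30351276 rad
x = r_b·(cos φ + φ·sin φ) = 58.336044
y = r_b·(sin φ − φ·cos φ) = 0.515492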